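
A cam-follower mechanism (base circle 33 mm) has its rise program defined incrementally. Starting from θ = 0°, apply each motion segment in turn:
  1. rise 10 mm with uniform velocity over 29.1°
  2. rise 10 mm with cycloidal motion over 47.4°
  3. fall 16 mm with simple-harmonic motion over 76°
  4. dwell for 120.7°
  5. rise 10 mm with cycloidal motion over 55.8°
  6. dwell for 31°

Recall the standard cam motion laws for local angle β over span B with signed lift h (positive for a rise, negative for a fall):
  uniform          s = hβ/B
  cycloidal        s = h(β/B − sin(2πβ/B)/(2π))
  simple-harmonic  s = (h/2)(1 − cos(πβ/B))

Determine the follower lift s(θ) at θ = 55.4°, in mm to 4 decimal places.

seg 1 [0°–29.1°] uniform, h=10: full span → s += 10 → s = 10.0000
seg 2 [29.1°–76.5°] cycloidal, h=10: θ=55.4° here. β=26.3, B=47.4. 10·(0.5549 − sin(2π·0.5549)/(2π)) = 6.0863 → s = 16.0863

16.0863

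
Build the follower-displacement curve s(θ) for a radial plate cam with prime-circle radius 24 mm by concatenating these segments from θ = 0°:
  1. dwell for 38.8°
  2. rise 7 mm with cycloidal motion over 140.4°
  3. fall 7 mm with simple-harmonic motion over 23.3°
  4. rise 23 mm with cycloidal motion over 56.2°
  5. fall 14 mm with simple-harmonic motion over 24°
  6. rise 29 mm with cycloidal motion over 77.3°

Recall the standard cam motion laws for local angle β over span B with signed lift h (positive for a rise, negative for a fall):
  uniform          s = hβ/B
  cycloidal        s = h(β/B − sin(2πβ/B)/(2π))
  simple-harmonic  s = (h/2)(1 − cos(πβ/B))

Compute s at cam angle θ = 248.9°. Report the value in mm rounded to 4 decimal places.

seg 1 [0°–38.8°] dwell: s stays 0.0000
seg 2 [38.8°–179.2°] cycloidal, h=7: full span → s += 7 → s = 7.0000
seg 3 [179.2°–202.5°] simple-harmonic, h=-7: full span → s += -7 → s = 0.0000
seg 4 [202.5°–258.7°] cycloidal, h=23: θ=248.9° here. β=46.4, B=56.2. 23·(0.8256 − sin(2π·0.8256)/(2π)) = 22.2444 → s = 22.2444

22.2444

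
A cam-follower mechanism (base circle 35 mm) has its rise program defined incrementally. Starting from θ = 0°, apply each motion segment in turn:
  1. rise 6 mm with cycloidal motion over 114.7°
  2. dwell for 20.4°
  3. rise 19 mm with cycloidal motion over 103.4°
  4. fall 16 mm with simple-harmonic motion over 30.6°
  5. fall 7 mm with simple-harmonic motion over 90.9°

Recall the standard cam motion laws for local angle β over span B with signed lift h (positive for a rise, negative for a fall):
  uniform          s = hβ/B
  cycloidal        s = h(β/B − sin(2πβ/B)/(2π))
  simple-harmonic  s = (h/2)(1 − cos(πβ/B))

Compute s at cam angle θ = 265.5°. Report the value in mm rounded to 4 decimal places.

seg 1 [0°–114.7°] cycloidal, h=6: full span → s += 6 → s = 6.0000
seg 2 [114.7°–135.1°] dwell: s stays 6.0000
seg 3 [135.1°–238.5°] cycloidal, h=19: full span → s += 19 → s = 25.0000
seg 4 [238.5°–269.1°] simple-harmonic, h=-16: θ=265.5° here. β=27, B=30.6. -16/2·(1 − cos(π·0.8824)) = -15.4598 → s = 9.5402

9.5402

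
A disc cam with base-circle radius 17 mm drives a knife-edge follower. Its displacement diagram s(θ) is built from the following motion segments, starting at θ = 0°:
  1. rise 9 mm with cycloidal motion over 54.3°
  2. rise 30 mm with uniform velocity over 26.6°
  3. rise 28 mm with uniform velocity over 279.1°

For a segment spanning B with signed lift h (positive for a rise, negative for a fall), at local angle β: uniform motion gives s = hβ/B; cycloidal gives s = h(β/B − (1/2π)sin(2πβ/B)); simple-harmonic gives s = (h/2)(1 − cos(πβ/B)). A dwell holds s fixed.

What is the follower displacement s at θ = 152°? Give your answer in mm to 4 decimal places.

seg 1 [0°–54.3°] cycloidal, h=9: full span → s += 9 → s = 9.0000
seg 2 [54.3°–80.9°] uniform, h=30: full span → s += 30 → s = 39.0000
seg 3 [80.9°–360°] uniform, h=28: θ=152° here. β=71.1, B=279.1. 28·71.1/279.1 = 7.1329 → s = 46.1329

46.1329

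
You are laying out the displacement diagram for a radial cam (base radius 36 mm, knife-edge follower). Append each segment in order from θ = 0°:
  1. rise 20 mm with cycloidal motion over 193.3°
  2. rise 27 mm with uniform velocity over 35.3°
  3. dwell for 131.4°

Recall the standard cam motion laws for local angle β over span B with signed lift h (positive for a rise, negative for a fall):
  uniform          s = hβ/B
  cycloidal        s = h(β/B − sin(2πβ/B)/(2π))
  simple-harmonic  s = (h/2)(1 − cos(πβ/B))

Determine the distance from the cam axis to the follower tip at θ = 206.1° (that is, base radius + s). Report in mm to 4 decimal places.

seg 1 [0°–193.3°] cycloidal, h=20: full span → s += 20 → s = 20.0000
seg 2 [193.3°–228.6°] uniform, h=27: θ=206.1° here. β=12.8, B=35.3. 27·12.8/35.3 = 9.7904 → s = 29.7904
radial distance = base radius + s = 36 + 29.7904 = 65.7904

65.7904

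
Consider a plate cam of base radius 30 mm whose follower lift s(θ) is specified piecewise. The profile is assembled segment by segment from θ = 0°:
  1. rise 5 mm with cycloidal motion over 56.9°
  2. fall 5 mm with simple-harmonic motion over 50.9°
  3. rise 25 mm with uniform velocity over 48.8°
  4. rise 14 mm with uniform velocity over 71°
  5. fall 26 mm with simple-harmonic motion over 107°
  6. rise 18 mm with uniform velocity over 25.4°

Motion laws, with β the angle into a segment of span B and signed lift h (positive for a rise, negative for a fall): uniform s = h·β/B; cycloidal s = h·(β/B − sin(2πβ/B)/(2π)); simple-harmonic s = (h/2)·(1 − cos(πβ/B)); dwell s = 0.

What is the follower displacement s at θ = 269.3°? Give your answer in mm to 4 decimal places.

seg 1 [0°–56.9°] cycloidal, h=5: full span → s += 5 → s = 5.0000
seg 2 [56.9°–107.8°] simple-harmonic, h=-5: full span → s += -5 → s = 0.0000
seg 3 [107.8°–156.6°] uniform, h=25: full span → s += 25 → s = 25.0000
seg 4 [156.6°–227.6°] uniform, h=14: full span → s += 14 → s = 39.0000
seg 5 [227.6°–334.6°] simple-harmonic, h=-26: θ=269.3° here. β=41.7, B=107. -26/2·(1 − cos(π·0.3897)) = -8.5856 → s = 30.4144

30.4144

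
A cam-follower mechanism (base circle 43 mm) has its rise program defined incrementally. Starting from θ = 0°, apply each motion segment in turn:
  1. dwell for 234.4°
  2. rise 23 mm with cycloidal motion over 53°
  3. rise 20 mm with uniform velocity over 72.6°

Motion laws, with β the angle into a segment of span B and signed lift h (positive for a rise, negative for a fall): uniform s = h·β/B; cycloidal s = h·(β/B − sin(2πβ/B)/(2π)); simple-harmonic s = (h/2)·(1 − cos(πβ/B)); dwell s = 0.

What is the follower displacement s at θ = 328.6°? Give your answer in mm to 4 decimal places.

seg 1 [0°–234.4°] dwell: s stays 0.0000
seg 2 [234.4°–287.4°] cycloidal, h=23: full span → s += 23 → s = 23.0000
seg 3 [287.4°–360°] uniform, h=20: θ=328.6° here. β=41.2, B=72.6. 20·41.2/72.6 = 11.3499 → s = 34.3499

34.3499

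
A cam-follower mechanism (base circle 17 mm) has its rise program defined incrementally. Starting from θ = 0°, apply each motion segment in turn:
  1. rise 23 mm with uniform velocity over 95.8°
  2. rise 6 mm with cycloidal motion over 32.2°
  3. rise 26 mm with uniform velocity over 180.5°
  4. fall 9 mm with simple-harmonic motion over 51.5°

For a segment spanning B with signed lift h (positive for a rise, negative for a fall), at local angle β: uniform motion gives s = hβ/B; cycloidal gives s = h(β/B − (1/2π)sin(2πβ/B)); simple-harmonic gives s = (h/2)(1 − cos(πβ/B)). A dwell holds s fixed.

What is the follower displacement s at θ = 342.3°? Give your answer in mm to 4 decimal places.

seg 1 [0°–95.8°] uniform, h=23: full span → s += 23 → s = 23.0000
seg 2 [95.8°–128°] cycloidal, h=6: full span → s += 6 → s = 29.0000
seg 3 [128°–308.5°] uniform, h=26: full span → s += 26 → s = 55.0000
seg 4 [308.5°–360°] simple-harmonic, h=-9: θ=342.3° here. β=33.8, B=51.5. -9/2·(1 − cos(π·0.6563)) = -6.6220 → s = 48.3780

48.3780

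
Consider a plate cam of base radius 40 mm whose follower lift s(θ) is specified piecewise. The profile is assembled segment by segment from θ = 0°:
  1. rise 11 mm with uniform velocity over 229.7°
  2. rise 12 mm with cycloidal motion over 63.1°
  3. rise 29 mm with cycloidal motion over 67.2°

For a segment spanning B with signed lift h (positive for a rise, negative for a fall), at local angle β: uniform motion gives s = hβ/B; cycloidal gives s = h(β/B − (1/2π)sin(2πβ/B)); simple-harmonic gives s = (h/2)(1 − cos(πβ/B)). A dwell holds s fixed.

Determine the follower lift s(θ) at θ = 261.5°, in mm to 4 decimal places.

seg 1 [0°–229.7°] uniform, h=11: full span → s += 11 → s = 11.0000
seg 2 [229.7°–292.8°] cycloidal, h=12: θ=261.5° here. β=31.8, B=63.1. 12·(0.5040 − sin(2π·0.5040)/(2π)) = 6.0951 → s = 17.0951

17.0951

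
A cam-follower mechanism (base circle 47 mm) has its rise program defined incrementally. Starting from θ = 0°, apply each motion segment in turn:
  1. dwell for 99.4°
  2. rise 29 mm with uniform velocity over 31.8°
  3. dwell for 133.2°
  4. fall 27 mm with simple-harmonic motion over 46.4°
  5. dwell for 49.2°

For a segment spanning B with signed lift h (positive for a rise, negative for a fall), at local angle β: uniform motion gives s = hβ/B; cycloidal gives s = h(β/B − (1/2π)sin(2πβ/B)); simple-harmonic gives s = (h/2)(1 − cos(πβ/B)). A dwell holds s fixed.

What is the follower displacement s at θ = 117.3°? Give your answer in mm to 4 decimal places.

seg 1 [0°–99.4°] dwell: s stays 0.0000
seg 2 [99.4°–131.2°] uniform, h=29: θ=117.3° here. β=17.9, B=31.8. 29·17.9/31.8 = 16.3239 → s = 16.3239

16.3239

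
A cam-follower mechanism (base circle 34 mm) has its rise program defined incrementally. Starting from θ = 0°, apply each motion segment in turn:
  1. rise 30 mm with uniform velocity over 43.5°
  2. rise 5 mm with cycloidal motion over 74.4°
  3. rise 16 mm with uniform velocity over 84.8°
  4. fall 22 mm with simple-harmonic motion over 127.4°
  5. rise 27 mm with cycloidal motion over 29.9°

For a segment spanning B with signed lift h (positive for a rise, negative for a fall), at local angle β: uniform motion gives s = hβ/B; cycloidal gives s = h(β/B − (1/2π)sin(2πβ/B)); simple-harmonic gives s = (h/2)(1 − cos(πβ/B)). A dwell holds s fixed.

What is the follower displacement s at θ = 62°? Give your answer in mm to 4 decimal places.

seg 1 [0°–43.5°] uniform, h=30: full span → s += 30 → s = 30.0000
seg 2 [43.5°–117.9°] cycloidal, h=5: θ=62° here. β=18.5, B=74.4. 5·(0.2487 − sin(2π·0.2487)/(2π)) = 0.4475 → s = 30.4475

30.4475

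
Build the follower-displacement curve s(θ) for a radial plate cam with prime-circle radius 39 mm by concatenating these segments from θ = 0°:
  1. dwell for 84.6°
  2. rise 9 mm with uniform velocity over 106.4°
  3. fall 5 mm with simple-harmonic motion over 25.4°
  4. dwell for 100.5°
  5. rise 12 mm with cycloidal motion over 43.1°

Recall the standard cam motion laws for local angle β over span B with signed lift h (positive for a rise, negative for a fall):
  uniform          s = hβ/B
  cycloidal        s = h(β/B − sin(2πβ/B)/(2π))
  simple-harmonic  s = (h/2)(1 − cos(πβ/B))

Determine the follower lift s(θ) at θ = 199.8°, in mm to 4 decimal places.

seg 1 [0°–84.6°] dwell: s stays 0.0000
seg 2 [84.6°–191°] uniform, h=9: full span → s += 9 → s = 9.0000
seg 3 [191°–216.4°] simple-harmonic, h=-5: θ=199.8° here. β=8.8, B=25.4. -5/2·(1 − cos(π·0.3465)) = -1.3403 → s = 7.6597

7.6597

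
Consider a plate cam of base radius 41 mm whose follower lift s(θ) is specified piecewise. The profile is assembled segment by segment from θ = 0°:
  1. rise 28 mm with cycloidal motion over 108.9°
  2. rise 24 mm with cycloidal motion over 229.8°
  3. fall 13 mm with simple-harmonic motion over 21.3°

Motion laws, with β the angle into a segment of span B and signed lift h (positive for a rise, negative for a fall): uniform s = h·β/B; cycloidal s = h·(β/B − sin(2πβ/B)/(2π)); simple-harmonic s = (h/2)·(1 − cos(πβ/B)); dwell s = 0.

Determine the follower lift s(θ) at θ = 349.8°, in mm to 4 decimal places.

seg 1 [0°–108.9°] cycloidal, h=28: full span → s += 28 → s = 28.0000
seg 2 [108.9°–338.7°] cycloidal, h=24: full span → s += 24 → s = 52.0000
seg 3 [338.7°–360°] simple-harmonic, h=-13: θ=349.8° here. β=11.1, B=21.3. -13/2·(1 − cos(π·0.5211)) = -6.9311 → s = 45.0689

45.0689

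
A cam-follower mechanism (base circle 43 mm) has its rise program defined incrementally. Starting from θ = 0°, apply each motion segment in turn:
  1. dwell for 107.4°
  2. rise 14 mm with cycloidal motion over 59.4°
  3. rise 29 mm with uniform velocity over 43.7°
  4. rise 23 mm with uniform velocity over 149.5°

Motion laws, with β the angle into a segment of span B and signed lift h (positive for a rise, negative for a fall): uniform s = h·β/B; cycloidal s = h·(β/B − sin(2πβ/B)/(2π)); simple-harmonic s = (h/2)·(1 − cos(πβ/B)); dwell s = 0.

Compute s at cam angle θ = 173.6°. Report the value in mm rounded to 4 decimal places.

seg 1 [0°–107.4°] dwell: s stays 0.0000
seg 2 [107.4°–166.8°] cycloidal, h=14: full span → s += 14 → s = 14.0000
seg 3 [166.8°–210.5°] uniform, h=29: θ=173.6° here. β=6.8, B=43.7. 29·6.8/43.7 = 4.5126 → s = 18.5126

18.5126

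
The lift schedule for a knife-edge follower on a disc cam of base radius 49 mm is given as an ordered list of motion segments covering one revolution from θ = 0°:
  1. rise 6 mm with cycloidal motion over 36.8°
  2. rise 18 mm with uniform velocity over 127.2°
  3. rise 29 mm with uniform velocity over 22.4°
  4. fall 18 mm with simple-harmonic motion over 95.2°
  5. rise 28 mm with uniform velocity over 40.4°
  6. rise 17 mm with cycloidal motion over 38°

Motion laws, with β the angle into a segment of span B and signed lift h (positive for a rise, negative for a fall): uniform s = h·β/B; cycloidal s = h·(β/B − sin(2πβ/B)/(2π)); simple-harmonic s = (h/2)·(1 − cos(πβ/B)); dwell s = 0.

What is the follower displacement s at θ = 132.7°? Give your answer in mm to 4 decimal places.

seg 1 [0°–36.8°] cycloidal, h=6: full span → s += 6 → s = 6.0000
seg 2 [36.8°–164°] uniform, h=18: θ=132.7° here. β=95.9, B=127.2. 18·95.9/127.2 = 13.5708 → s = 19.5708

19.5708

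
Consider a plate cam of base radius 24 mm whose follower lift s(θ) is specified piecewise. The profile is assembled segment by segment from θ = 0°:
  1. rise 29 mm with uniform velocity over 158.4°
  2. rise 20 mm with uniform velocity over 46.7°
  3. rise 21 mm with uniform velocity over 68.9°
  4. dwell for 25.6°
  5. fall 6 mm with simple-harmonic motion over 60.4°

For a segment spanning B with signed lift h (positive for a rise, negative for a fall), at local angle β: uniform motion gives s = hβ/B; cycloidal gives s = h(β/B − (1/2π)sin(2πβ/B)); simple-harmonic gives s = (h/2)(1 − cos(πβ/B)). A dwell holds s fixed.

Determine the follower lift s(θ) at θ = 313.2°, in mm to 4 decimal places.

seg 1 [0°–158.4°] uniform, h=29: full span → s += 29 → s = 29.0000
seg 2 [158.4°–205.1°] uniform, h=20: full span → s += 20 → s = 49.0000
seg 3 [205.1°–274°] uniform, h=21: full span → s += 21 → s = 70.0000
seg 4 [274°–299.6°] dwell: s stays 70.0000
seg 5 [299.6°–360°] simple-harmonic, h=-6: θ=313.2° here. β=13.6, B=60.4. -6/2·(1 − cos(π·0.2252)) = -0.7198 → s = 69.2802

69.2802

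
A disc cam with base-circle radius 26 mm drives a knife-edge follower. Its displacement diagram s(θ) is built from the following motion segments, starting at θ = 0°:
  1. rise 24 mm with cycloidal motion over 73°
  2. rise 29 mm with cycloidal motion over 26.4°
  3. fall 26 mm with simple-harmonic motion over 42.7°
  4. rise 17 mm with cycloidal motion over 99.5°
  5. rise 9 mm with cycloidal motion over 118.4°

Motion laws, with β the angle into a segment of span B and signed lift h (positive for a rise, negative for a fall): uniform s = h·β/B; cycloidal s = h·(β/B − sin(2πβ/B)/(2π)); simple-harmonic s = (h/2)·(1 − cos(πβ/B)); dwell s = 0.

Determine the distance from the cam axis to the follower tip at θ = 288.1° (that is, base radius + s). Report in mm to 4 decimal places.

seg 1 [0°–73°] cycloidal, h=24: full span → s += 24 → s = 24.0000
seg 2 [73°–99.4°] cycloidal, h=29: full span → s += 29 → s = 53.0000
seg 3 [99.4°–142.1°] simple-harmonic, h=-26: full span → s += -26 → s = 27.0000
seg 4 [142.1°–241.6°] cycloidal, h=17: full span → s += 17 → s = 44.0000
seg 5 [241.6°–360°] cycloidal, h=9: θ=288.1° here. β=46.5, B=118.4. 9·(0.3927 − sin(2π·0.3927)/(2π)) = 2.6407 → s = 46.6407
radial distance = base radius + s = 26 + 46.6407 = 72.6407

72.6407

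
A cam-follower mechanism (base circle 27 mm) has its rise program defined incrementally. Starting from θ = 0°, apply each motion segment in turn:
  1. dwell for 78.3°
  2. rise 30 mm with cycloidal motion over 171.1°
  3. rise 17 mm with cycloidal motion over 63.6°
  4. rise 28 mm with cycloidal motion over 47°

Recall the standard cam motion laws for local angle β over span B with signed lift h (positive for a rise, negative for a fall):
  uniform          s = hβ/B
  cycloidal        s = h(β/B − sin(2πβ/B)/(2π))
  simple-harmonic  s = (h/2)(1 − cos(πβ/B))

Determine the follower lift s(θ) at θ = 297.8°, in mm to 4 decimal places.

seg 1 [0°–78.3°] dwell: s stays 0.0000
seg 2 [78.3°–249.4°] cycloidal, h=30: full span → s += 30 → s = 30.0000
seg 3 [249.4°–313°] cycloidal, h=17: θ=297.8° here. β=48.4, B=63.6. 17·(0.7610 − sin(2π·0.7610)/(2π)) = 15.6363 → s = 45.6363

45.6363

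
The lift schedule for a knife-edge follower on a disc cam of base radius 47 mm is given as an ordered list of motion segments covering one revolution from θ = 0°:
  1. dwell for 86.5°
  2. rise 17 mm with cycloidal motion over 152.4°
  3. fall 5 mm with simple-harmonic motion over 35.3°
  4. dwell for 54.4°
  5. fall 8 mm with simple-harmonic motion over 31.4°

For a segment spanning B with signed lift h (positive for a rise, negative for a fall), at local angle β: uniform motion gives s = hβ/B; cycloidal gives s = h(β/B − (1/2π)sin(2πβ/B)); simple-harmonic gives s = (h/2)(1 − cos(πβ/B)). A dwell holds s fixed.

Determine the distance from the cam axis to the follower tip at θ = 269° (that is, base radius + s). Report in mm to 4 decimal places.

seg 1 [0°–86.5°] dwell: s stays 0.0000
seg 2 [86.5°–238.9°] cycloidal, h=17: full span → s += 17 → s = 17.0000
seg 3 [238.9°–274.2°] simple-harmonic, h=-5: θ=269° here. β=30.1, B=35.3. -5/2·(1 − cos(π·0.8527)) = -4.7370 → s = 12.2630
radial distance = base radius + s = 47 + 12.2630 = 59.2630

59.2630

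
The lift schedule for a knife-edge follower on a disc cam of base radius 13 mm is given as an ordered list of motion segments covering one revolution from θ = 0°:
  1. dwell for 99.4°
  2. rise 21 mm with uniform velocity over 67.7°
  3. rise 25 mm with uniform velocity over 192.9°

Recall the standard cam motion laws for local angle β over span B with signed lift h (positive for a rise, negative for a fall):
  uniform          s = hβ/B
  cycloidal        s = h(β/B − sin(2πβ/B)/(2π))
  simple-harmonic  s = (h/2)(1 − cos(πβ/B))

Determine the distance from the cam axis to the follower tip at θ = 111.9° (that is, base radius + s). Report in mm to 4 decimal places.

seg 1 [0°–99.4°] dwell: s stays 0.0000
seg 2 [99.4°–167.1°] uniform, h=21: θ=111.9° here. β=12.5, B=67.7. 21·12.5/67.7 = 3.8774 → s = 3.8774
radial distance = base radius + s = 13 + 3.8774 = 16.8774

16.8774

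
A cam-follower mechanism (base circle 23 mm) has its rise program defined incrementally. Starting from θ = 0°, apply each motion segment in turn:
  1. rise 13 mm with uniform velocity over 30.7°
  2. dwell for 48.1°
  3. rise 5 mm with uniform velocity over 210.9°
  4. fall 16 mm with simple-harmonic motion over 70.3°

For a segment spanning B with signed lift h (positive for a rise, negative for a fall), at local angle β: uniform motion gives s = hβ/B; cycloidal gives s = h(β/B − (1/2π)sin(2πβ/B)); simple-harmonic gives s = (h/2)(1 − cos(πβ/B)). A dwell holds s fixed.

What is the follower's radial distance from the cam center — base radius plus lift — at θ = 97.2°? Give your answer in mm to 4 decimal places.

seg 1 [0°–30.7°] uniform, h=13: full span → s += 13 → s = 13.0000
seg 2 [30.7°–78.8°] dwell: s stays 13.0000
seg 3 [78.8°–289.7°] uniform, h=5: θ=97.2° here. β=18.4, B=210.9. 5·18.4/210.9 = 0.4362 → s = 13.4362
radial distance = base radius + s = 23 + 13.4362 = 36.4362

36.4362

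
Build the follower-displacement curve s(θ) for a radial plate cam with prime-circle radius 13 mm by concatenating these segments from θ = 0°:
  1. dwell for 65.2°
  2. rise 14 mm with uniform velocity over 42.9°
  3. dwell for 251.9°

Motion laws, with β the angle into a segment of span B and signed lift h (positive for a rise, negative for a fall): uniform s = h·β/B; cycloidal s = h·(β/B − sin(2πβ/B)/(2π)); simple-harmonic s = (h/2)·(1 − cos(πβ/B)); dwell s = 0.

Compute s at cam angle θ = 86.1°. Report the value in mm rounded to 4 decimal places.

seg 1 [0°–65.2°] dwell: s stays 0.0000
seg 2 [65.2°–108.1°] uniform, h=14: θ=86.1° here. β=20.9, B=42.9. 14·20.9/42.9 = 6.8205 → s = 6.8205

6.8205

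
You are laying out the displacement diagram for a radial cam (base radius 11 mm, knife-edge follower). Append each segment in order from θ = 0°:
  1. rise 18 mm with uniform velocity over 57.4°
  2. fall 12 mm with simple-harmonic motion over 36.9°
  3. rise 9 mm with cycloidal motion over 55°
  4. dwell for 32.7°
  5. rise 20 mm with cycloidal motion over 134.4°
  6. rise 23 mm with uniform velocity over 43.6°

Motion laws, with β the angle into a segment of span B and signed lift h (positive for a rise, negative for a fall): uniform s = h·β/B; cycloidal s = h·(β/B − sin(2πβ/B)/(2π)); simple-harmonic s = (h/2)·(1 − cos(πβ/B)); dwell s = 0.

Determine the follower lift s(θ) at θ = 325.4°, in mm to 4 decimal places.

seg 1 [0°–57.4°] uniform, h=18: full span → s += 18 → s = 18.0000
seg 2 [57.4°–94.3°] simple-harmonic, h=-12: full span → s += -12 → s = 6.0000
seg 3 [94.3°–149.3°] cycloidal, h=9: full span → s += 9 → s = 15.0000
seg 4 [149.3°–182°] dwell: s stays 15.0000
seg 5 [182°–316.4°] cycloidal, h=20: full span → s += 20 → s = 35.0000
seg 6 [316.4°–360°] uniform, h=23: θ=325.4° here. β=9, B=43.6. 23·9/43.6 = 4.7477 → s = 39.7477

39.7477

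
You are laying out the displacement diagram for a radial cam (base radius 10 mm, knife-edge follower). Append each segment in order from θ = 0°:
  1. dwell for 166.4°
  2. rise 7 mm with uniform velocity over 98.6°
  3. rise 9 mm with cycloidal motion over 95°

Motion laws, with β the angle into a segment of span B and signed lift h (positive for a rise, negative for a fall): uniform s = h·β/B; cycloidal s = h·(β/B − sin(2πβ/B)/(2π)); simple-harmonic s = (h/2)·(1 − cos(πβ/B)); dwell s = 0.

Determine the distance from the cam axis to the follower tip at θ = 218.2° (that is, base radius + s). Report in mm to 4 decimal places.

seg 1 [0°–166.4°] dwell: s stays 0.0000
seg 2 [166.4°–265°] uniform, h=7: θ=218.2° here. β=51.8, B=98.6. 7·51.8/98.6 = 3.6775 → s = 3.6775
radial distance = base radius + s = 10 + 3.6775 = 13.6775

13.6775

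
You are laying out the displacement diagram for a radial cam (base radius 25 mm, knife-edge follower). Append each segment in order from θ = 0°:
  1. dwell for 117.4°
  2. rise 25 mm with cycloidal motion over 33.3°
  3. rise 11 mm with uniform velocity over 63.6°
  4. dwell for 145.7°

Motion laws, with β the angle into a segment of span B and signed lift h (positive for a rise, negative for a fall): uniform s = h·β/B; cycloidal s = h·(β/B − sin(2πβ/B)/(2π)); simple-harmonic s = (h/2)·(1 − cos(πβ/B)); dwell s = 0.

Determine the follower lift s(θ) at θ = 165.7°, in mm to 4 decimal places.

seg 1 [0°–117.4°] dwell: s stays 0.0000
seg 2 [117.4°–150.7°] cycloidal, h=25: full span → s += 25 → s = 25.0000
seg 3 [150.7°–214.3°] uniform, h=11: θ=165.7° here. β=15, B=63.6. 11·15/63.6 = 2.5943 → s = 27.5943

27.5943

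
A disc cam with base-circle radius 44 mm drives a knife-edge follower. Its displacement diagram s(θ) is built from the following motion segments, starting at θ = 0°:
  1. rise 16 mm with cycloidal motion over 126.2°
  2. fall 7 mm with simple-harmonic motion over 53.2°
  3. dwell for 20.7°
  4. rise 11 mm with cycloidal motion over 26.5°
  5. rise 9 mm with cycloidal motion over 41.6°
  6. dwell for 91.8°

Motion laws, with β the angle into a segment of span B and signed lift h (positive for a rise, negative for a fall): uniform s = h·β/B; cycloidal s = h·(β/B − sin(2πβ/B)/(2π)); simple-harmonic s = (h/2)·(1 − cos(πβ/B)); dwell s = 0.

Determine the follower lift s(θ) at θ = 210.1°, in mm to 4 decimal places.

seg 1 [0°–126.2°] cycloidal, h=16: full span → s += 16 → s = 16.0000
seg 2 [126.2°–179.4°] simple-harmonic, h=-7: full span → s += -7 → s = 9.0000
seg 3 [179.4°–200.1°] dwell: s stays 9.0000
seg 4 [200.1°–226.6°] cycloidal, h=11: θ=210.1° here. β=10, B=26.5. 11·(0.3774 − sin(2π·0.3774)/(2π)) = 2.9315 → s = 11.9315

11.9315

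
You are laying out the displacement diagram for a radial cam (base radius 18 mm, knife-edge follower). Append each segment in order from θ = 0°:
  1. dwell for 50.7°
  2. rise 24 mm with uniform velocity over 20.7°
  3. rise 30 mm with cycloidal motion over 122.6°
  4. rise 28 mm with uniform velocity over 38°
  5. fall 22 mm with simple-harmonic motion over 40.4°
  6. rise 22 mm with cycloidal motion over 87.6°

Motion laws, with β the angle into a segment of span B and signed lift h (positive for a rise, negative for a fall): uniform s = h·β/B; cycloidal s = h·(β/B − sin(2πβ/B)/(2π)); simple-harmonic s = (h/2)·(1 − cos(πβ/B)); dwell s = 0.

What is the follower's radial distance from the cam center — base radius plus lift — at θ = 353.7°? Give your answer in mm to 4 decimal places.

seg 1 [0°–50.7°] dwell: s stays 0.0000
seg 2 [50.7°–71.4°] uniform, h=24: full span → s += 24 → s = 24.0000
seg 3 [71.4°–194°] cycloidal, h=30: full span → s += 30 → s = 54.0000
seg 4 [194°–232°] uniform, h=28: full span → s += 28 → s = 82.0000
seg 5 [232°–272.4°] simple-harmonic, h=-22: full span → s += -22 → s = 60.0000
seg 6 [272.4°–360°] cycloidal, h=22: θ=353.7° here. β=81.3, B=87.6. 22·(0.9281 − sin(2π·0.9281)/(2π)) = 21.9467 → s = 81.9467
radial distance = base radius + s = 18 + 81.9467 = 99.9467

99.9467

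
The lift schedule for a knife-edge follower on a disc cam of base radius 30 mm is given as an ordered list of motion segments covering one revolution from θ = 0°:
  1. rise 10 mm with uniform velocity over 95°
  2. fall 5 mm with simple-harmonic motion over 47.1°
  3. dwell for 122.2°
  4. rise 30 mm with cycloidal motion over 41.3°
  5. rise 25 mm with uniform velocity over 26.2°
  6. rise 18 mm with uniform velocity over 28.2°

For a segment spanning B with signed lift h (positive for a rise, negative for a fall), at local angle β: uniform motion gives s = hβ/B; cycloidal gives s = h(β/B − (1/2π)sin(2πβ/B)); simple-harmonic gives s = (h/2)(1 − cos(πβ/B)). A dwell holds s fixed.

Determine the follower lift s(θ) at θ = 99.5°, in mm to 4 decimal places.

seg 1 [0°–95°] uniform, h=10: full span → s += 10 → s = 10.0000
seg 2 [95°–142.1°] simple-harmonic, h=-5: θ=99.5° here. β=4.5, B=47.1. -5/2·(1 − cos(π·0.0955)) = -0.1118 → s = 9.8882

9.8882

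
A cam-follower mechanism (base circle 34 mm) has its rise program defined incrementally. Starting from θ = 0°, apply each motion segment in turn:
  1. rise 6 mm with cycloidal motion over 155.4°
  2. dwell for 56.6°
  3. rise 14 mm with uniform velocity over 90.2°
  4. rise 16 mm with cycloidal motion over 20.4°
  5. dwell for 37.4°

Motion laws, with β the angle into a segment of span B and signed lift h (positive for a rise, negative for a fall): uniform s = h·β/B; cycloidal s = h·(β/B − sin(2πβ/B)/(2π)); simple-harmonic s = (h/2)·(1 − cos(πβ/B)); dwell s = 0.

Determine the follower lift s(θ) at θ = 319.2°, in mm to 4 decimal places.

seg 1 [0°–155.4°] cycloidal, h=6: full span → s += 6 → s = 6.0000
seg 2 [155.4°–212°] dwell: s stays 6.0000
seg 3 [212°–302.2°] uniform, h=14: full span → s += 14 → s = 20.0000
seg 4 [302.2°–322.6°] cycloidal, h=16: θ=319.2° here. β=17, B=20.4. 16·(0.8333 − sin(2π·0.8333)/(2π)) = 15.5386 → s = 35.5386

35.5386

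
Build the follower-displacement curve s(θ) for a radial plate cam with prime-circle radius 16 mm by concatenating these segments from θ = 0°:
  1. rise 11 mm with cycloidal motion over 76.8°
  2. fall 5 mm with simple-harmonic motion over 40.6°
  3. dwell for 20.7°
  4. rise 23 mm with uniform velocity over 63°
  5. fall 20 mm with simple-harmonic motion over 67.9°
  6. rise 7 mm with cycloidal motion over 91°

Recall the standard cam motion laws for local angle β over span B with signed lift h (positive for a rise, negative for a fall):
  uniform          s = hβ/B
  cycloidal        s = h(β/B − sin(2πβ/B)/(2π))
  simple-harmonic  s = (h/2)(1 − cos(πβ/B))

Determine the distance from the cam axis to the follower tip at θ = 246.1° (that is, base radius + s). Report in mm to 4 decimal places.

seg 1 [0°–76.8°] cycloidal, h=11: full span → s += 11 → s = 11.0000
seg 2 [76.8°–117.4°] simple-harmonic, h=-5: full span → s += -5 → s = 6.0000
seg 3 [117.4°–138.1°] dwell: s stays 6.0000
seg 4 [138.1°–201.1°] uniform, h=23: full span → s += 23 → s = 29.0000
seg 5 [201.1°–269°] simple-harmonic, h=-20: θ=246.1° here. β=45, B=67.9. -20/2·(1 − cos(π·0.6627)) = -14.8928 → s = 14.1072
radial distance = base radius + s = 16 + 14.1072 = 30.1072

30.1072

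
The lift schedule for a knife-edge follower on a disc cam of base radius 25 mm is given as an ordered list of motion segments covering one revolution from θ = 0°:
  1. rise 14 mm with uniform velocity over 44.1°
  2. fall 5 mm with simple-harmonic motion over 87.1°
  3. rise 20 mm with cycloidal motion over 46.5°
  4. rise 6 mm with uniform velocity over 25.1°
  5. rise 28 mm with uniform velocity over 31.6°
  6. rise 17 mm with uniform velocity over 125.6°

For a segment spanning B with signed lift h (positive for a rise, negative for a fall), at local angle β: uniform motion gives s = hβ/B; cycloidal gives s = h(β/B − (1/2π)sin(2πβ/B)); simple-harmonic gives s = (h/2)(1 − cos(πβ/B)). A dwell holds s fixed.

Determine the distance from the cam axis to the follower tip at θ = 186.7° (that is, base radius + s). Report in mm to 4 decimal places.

seg 1 [0°–44.1°] uniform, h=14: full span → s += 14 → s = 14.0000
seg 2 [44.1°–131.2°] simple-harmonic, h=-5: full span → s += -5 → s = 9.0000
seg 3 [131.2°–177.7°] cycloidal, h=20: full span → s += 20 → s = 29.0000
seg 4 [177.7°–202.8°] uniform, h=6: θ=186.7° here. β=9, B=25.1. 6·9/25.1 = 2.1514 → s = 31.1514
radial distance = base radius + s = 25 + 31.1514 = 56.1514

56.1514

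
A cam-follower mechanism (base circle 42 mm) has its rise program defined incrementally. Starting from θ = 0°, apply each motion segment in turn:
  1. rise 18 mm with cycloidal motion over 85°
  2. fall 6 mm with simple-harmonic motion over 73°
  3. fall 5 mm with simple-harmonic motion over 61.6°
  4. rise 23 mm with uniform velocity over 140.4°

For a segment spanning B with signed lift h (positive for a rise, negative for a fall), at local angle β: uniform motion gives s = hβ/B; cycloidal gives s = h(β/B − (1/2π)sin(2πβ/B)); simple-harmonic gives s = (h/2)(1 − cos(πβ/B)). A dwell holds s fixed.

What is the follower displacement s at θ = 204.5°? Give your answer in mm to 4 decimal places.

seg 1 [0°–85°] cycloidal, h=18: full span → s += 18 → s = 18.0000
seg 2 [85°–158°] simple-harmonic, h=-6: full span → s += -6 → s = 12.0000
seg 3 [158°–219.6°] simple-harmonic, h=-5: θ=204.5° here. β=46.5, B=61.6. -5/2·(1 − cos(π·0.7549)) = -4.2946 → s = 7.7054

7.7054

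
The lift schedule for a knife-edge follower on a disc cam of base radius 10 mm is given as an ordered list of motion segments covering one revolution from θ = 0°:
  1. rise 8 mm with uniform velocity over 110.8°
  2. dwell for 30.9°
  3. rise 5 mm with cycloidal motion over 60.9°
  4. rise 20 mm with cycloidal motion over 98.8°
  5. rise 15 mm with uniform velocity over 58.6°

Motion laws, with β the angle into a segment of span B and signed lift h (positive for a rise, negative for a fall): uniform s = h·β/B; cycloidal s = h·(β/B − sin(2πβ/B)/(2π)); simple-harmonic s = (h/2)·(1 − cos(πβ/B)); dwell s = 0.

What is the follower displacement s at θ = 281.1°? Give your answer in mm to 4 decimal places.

seg 1 [0°–110.8°] uniform, h=8: full span → s += 8 → s = 8.0000
seg 2 [110.8°–141.7°] dwell: s stays 8.0000
seg 3 [141.7°–202.6°] cycloidal, h=5: full span → s += 5 → s = 13.0000
seg 4 [202.6°–301.4°] cycloidal, h=20: θ=281.1° here. β=78.5, B=98.8. 20·(0.7945 − sin(2π·0.7945)/(2π)) = 18.9500 → s = 31.9500

31.9500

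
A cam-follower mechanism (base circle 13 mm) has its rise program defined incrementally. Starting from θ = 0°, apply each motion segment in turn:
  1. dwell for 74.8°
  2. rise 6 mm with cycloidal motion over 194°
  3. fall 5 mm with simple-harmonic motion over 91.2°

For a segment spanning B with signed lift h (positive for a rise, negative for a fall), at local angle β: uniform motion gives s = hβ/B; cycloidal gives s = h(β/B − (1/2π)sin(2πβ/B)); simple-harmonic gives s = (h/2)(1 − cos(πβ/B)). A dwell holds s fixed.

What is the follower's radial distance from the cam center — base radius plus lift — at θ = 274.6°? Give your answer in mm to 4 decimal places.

seg 1 [0°–74.8°] dwell: s stays 0.0000
seg 2 [74.8°–268.8°] cycloidal, h=6: full span → s += 6 → s = 6.0000
seg 3 [268.8°–360°] simple-harmonic, h=-5: θ=274.6° here. β=5.8, B=91.2. -5/2·(1 − cos(π·0.0636)) = -0.0497 → s = 5.9503
radial distance = base radius + s = 13 + 5.9503 = 18.9503

18.9503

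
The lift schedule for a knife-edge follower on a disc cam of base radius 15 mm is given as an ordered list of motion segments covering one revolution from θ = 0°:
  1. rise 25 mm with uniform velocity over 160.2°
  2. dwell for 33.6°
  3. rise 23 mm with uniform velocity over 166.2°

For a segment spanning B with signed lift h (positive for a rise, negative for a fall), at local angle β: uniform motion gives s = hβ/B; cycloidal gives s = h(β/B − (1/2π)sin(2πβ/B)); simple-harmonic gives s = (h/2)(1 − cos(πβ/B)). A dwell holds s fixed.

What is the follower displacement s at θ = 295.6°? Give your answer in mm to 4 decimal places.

seg 1 [0°–160.2°] uniform, h=25: full span → s += 25 → s = 25.0000
seg 2 [160.2°–193.8°] dwell: s stays 25.0000
seg 3 [193.8°–360°] uniform, h=23: θ=295.6° here. β=101.8, B=166.2. 23·101.8/166.2 = 14.0878 → s = 39.0878

39.0878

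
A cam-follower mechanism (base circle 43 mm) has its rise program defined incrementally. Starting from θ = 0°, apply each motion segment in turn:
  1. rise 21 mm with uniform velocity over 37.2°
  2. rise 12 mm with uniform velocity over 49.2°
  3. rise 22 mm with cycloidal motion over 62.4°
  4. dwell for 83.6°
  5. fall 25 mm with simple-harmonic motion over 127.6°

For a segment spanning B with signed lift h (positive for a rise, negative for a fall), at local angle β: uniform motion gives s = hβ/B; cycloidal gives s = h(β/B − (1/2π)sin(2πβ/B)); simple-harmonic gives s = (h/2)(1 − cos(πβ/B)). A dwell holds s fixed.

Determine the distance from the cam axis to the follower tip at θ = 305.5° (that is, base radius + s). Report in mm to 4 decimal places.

seg 1 [0°–37.2°] uniform, h=21: full span → s += 21 → s = 21.0000
seg 2 [37.2°–86.4°] uniform, h=12: full span → s += 12 → s = 33.0000
seg 3 [86.4°–148.8°] cycloidal, h=22: full span → s += 22 → s = 55.0000
seg 4 [148.8°–232.4°] dwell: s stays 55.0000
seg 5 [232.4°–360°] simple-harmonic, h=-25: θ=305.5° here. β=73.1, B=127.6. -25/2·(1 − cos(π·0.5729)) = -15.3372 → s = 39.6628
radial distance = base radius + s = 43 + 39.6628 = 82.6628

82.6628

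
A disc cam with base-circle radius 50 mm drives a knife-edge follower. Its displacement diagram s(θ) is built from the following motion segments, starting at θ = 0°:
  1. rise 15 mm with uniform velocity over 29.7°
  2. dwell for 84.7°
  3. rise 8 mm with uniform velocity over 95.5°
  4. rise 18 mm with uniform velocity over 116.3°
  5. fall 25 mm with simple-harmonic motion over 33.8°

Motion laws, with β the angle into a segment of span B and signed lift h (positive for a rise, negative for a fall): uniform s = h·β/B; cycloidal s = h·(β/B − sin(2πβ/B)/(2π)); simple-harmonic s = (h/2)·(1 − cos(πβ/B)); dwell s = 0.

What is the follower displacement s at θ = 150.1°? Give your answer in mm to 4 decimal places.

seg 1 [0°–29.7°] uniform, h=15: full span → s += 15 → s = 15.0000
seg 2 [29.7°–114.4°] dwell: s stays 15.0000
seg 3 [114.4°–209.9°] uniform, h=8: θ=150.1° here. β=35.7, B=95.5. 8·35.7/95.5 = 2.9906 → s = 17.9906

17.9906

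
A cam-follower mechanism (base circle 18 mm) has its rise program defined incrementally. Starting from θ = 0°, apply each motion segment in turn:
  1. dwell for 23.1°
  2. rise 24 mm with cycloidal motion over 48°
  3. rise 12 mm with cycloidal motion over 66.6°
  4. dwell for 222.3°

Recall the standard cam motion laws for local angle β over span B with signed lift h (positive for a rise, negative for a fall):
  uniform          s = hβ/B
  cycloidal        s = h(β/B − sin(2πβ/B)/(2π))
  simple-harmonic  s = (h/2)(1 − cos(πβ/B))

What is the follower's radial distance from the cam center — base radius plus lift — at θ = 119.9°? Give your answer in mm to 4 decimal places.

seg 1 [0°–23.1°] dwell: s stays 0.0000
seg 2 [23.1°–71.1°] cycloidal, h=24: full span → s += 24 → s = 24.0000
seg 3 [71.1°–137.7°] cycloidal, h=12: θ=119.9° here. β=48.8, B=66.6. 12·(0.7327 − sin(2π·0.7327)/(2π)) = 10.6914 → s = 34.6914
radial distance = base radius + s = 18 + 34.6914 = 52.6914

52.6914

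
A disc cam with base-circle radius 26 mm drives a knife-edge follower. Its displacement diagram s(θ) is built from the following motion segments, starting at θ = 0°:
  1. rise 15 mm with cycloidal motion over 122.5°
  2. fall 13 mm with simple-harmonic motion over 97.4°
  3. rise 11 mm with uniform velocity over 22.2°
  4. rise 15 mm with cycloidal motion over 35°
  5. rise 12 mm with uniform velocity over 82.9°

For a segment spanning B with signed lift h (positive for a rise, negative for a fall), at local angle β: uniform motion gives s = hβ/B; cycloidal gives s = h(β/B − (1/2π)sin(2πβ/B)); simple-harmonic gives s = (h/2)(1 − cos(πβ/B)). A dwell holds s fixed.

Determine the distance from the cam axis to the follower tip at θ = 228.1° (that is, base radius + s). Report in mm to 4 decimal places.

seg 1 [0°–122.5°] cycloidal, h=15: full span → s += 15 → s = 15.0000
seg 2 [122.5°–219.9°] simple-harmonic, h=-13: full span → s += -13 → s = 2.0000
seg 3 [219.9°–242.1°] uniform, h=11: θ=228.1° here. β=8.2, B=22.2. 11·8.2/22.2 = 4.0631 → s = 6.0631
radial distance = base radius + s = 26 + 6.0631 = 32.0631

32.0631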